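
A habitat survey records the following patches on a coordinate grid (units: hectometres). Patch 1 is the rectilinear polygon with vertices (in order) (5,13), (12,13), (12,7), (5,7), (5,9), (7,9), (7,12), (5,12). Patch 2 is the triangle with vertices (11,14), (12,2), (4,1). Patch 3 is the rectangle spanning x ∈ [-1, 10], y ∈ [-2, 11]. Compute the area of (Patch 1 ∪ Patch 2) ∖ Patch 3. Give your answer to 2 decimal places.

29.52

|Patch 1 ∪ Patch 2| = 69.5769.
|(Patch 1 ∪ Patch 2) ∩ Patch 3| = 40.0577.
|(Patch 1 ∪ Patch 2) ∖ Patch 3| = 69.5769 − 40.0577 = 29.52.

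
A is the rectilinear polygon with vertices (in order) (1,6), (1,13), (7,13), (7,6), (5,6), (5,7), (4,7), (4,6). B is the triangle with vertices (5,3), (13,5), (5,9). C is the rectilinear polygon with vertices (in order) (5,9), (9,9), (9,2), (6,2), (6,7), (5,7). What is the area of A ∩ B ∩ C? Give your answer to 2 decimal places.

4.00

The intersection is the polygon with vertices (6,6), (6,7), (5,7), (5,9), (7,8), (7,6).
By the shoelace formula its area is 4.00.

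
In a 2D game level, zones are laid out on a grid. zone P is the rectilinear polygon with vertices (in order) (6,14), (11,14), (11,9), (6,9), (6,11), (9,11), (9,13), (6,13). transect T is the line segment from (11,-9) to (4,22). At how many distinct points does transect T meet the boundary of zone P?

The segment meets the boundary at (6.484,11), (6,13.143), (6.032,13), (6.935,9).

4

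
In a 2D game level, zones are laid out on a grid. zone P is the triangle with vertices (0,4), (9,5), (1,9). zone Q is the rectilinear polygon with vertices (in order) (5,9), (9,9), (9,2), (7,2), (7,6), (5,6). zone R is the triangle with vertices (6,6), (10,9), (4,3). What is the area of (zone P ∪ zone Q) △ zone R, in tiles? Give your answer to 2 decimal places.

|zone P ∪ zone Q| = 39.7778.
|(zone P ∪ zone Q) ∩ zone R| = 2.4525.
|(zone P ∪ zone Q) △ zone R| = 39.7778 + 3 − 4.905 = 37.87.

37.87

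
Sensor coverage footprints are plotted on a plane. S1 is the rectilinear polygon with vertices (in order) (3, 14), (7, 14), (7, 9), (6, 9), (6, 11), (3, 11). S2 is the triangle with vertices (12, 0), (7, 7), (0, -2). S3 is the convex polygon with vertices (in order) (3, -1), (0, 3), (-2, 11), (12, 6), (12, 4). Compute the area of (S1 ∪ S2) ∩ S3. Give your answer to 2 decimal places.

27.36

The region (S1 ∪ S2) ∩ S3 is the polygon with vertices (7,7), (9.954,2.864), (3,-1), (1.909,0.455).
By the shoelace formula its area is 27.36.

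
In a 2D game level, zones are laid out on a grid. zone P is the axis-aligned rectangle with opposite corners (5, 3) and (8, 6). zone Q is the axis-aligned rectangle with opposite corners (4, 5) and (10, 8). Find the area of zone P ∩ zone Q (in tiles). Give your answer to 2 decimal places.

|zone P∩zone Q|: x∈[5,8], y∈[5,6] → 3·1 = 3.

3.00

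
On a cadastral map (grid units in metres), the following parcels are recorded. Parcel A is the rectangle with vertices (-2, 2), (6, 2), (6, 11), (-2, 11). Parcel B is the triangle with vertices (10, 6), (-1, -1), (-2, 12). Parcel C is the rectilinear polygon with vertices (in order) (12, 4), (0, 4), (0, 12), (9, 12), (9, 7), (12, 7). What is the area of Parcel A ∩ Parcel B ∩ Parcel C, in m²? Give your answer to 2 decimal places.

33.00

The intersection is the polygon with vertices (6,8), (6,4), (0,4), (0,11).
By the shoelace formula its area is 33.00.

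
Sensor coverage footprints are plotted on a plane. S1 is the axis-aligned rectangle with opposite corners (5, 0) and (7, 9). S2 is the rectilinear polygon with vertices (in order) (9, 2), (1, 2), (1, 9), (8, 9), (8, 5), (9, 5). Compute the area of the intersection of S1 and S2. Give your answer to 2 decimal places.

The intersection is the polygon with vertices (7,2), (5,2), (5,9), (7,9).
By the shoelace formula its area is 14.00.

14.00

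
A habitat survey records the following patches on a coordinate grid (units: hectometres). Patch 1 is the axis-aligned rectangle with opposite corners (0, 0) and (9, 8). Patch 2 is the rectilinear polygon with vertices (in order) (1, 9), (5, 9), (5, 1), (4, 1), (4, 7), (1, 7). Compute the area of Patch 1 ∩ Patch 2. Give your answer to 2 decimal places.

The intersection is the polygon with vertices (5,8), (5,1), (4,1), (4,7), (1,7), (1,8).
By the shoelace formula its area is 10.00.

10.00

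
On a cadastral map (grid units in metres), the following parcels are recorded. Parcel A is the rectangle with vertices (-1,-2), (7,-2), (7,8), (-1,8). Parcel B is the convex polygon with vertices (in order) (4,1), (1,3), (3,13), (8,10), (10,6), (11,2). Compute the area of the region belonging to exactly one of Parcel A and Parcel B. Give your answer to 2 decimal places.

85.29

|Parcel A| = 80, |Parcel B| = 77, |Parcel A∩Parcel B| = 35.8571.
|Parcel A △ Parcel B| = |Parcel A| + |Parcel B| − 2·|Parcel A∩Parcel B| = 80 + 77 − 71.7143 = 85.29.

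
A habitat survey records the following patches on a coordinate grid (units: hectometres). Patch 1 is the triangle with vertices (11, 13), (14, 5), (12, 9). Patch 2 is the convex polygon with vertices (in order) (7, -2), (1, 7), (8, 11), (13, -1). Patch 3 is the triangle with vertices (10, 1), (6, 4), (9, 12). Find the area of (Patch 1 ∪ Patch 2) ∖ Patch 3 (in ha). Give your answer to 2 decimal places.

65.31

|Patch 1 ∪ Patch 2| = 84.
|(Patch 1 ∪ Patch 2) ∩ Patch 3| = 18.6871.
|(Patch 1 ∪ Patch 2) ∖ Patch 3| = 84 − 18.6871 = 65.31.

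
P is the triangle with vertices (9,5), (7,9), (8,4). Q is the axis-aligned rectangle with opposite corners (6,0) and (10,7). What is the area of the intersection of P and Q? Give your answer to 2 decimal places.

2.40

The intersection is the polygon with vertices (9,5), (8,4), (7.4,7), (8,7).
By the shoelace formula its area is 2.40.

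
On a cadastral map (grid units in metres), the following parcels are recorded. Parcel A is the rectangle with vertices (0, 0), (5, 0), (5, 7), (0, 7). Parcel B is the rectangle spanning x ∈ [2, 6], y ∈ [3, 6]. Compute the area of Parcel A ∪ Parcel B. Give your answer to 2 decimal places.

By inclusion–exclusion:
Individual areas: |Parcel A| = 35, |Parcel B| = 12.
|Parcel A∩Parcel B|: x∈[2,5], y∈[3,6] → 3·3 = 9.
|Parcel A ∪ Parcel B| = 47 − 9 = 38.00.

38.00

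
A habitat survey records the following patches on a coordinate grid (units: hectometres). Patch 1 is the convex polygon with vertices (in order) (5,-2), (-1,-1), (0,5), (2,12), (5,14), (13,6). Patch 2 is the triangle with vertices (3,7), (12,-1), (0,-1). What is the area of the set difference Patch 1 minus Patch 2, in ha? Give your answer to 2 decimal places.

|Patch 1| = 131, |Patch 1∩Patch 2| = 39.5294.
|Patch 1 ∖ Patch 2| = |Patch 1| − |Patch 1∩Patch 2| = 131 − 39.5294 = 91.47.

91.47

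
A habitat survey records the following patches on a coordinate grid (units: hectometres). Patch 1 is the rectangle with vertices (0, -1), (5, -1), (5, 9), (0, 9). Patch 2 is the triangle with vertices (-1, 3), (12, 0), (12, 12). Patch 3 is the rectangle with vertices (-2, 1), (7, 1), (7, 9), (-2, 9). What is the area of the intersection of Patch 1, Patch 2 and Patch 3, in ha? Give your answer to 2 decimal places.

The intersection is the polygon with vertices (0,2.769), (0,3.692), (5,7.154), (5,1.615).
By the shoelace formula its area is 16.15.

16.15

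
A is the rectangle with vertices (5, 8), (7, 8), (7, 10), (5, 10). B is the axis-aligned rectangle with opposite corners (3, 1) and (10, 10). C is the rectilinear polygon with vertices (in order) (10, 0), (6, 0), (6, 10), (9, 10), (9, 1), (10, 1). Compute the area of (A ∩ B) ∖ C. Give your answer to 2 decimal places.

|A ∩ B| = 4.
|(A ∩ B) ∩ C| = 2.
|(A ∩ B) ∖ C| = 4 − 2 = 2.00.

2.00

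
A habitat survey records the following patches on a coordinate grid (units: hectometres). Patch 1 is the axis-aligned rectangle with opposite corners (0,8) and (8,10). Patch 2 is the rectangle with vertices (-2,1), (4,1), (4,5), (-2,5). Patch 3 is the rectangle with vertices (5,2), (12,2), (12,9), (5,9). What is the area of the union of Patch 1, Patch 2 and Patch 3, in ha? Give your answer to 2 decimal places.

By inclusion–exclusion:
Individual areas: |Patch 1| = 16, |Patch 2| = 24, |Patch 3| = 49.
|Patch 1∩Patch 2| = 0 (no overlap).
|Patch 1∩Patch 3|: x∈[5,8], y∈[8,9] → 3·1 = 3.
|Patch 2∩Patch 3| = 0 (no overlap).
|Patch 1∩Patch 2∩Patch 3| = 0.
|Patch 1 ∪ Patch 2 ∪ Patch 3| = 89 − 3 + 0 = 86.00.

86.00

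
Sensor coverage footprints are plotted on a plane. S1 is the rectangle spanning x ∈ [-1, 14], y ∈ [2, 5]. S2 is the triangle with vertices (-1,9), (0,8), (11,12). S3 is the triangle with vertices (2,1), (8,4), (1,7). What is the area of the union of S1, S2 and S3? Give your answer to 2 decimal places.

57.92

By inclusion–exclusion:
Individual areas: |S1| = 45, |S2| = 7.5, |S3| = 19.5.
|S1∩S2| = 0.
|S1∩S3| = 14.0833.
|S2∩S3| = 0.
|S1∩S2∩S3| = 0.
|S1 ∪ S2 ∪ S3| = 72 − 14.0833 + 0 = 57.92.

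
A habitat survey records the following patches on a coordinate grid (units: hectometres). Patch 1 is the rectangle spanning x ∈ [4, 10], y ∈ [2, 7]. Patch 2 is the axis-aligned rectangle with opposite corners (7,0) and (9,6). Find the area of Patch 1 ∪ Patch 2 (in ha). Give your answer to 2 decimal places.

By inclusion–exclusion:
Individual areas: |Patch 1| = 30, |Patch 2| = 12.
|Patch 1∩Patch 2|: x∈[7,9], y∈[2,6] → 2·4 = 8.
|Patch 1 ∪ Patch 2| = 42 − 8 = 34.00.

34.00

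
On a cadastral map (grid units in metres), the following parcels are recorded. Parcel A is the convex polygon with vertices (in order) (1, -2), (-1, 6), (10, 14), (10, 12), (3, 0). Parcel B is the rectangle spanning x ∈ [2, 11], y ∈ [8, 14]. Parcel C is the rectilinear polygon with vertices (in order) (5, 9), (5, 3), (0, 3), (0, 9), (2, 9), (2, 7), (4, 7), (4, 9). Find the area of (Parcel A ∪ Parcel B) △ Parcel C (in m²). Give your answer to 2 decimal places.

|Parcel A ∪ Parcel B| = 99.9394.
|(Parcel A ∪ Parcel B) ∩ Parcel C| = 22.8555.
|(Parcel A ∪ Parcel B) △ Parcel C| = 99.9394 + 26 − 45.711 = 80.23.

80.23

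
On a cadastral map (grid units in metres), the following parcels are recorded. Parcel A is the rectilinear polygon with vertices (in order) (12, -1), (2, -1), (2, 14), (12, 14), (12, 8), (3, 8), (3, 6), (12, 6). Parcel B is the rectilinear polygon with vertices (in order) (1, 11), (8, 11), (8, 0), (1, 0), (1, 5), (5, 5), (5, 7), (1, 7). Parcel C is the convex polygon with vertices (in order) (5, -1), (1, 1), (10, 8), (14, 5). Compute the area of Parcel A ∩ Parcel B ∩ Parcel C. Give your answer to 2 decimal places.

The intersection is the polygon with vertices (8,6), (8,1), (6.5,0), (3,0), (2,0.5), (2,1.778), (7.429,6).
By the shoelace formula its area is 23.54.

23.54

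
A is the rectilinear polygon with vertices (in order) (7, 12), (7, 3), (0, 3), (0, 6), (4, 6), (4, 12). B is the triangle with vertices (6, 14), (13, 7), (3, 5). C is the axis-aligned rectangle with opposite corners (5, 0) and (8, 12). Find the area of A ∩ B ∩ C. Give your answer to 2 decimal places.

The intersection is the polygon with vertices (5,5.4), (5,11), (5.333,12), (7,12), (7,5.8).
By the shoelace formula its area is 12.63.

12.63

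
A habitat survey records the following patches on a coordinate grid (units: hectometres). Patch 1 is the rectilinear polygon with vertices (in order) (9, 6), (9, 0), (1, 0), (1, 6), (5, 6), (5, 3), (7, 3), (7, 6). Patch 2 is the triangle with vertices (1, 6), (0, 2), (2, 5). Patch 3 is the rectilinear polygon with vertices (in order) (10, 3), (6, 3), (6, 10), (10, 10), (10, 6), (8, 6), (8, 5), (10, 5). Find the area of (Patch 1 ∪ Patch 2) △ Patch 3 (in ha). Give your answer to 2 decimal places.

|Patch 1 ∪ Patch 2| = 43.25.
|(Patch 1 ∪ Patch 2) ∩ Patch 3| = 5.
|(Patch 1 ∪ Patch 2) △ Patch 3| = 43.25 + 26 − 10 = 59.25.

59.25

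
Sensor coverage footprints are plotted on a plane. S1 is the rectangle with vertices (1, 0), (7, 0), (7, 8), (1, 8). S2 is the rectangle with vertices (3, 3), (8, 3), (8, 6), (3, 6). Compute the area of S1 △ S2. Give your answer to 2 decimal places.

|S1∩S2|: x∈[3,7], y∈[3,6] → 4·3 = 12.
|S1 △ S2| = |S1| + |S2| − 2·|S1∩S2| = 48 + 15 − 24 = 39.00.

39.00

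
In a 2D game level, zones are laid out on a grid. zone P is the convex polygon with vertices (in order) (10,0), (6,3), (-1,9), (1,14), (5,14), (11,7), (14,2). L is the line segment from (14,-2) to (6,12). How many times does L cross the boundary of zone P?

The segment meets the boundary at (12.222,1.111).

1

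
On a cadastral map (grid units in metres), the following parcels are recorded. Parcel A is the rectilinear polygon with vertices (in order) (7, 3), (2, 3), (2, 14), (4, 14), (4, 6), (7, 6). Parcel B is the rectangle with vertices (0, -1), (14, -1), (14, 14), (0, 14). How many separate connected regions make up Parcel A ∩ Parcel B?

Parcel A ∩ Parcel B is a single connected region.

1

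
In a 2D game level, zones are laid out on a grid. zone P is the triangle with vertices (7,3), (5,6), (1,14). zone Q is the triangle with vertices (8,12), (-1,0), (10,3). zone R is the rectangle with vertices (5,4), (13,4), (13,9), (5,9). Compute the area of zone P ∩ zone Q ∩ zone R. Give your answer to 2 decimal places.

0.61

The intersection is the polygon with vertices (6.455,4), (6.333,4), (5,6), (5,6.667).
By the shoelace formula its area is 0.61.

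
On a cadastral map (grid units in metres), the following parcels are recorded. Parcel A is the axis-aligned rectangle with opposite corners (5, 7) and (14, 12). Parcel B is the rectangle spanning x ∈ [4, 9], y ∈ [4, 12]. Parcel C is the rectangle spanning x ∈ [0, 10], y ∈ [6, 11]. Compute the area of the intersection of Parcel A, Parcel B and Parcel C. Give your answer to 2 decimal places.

The intersection is the polygon with vertices (9,7), (5,7), (5,11), (9,11).
By the shoelace formula its area is 16.00.

16.00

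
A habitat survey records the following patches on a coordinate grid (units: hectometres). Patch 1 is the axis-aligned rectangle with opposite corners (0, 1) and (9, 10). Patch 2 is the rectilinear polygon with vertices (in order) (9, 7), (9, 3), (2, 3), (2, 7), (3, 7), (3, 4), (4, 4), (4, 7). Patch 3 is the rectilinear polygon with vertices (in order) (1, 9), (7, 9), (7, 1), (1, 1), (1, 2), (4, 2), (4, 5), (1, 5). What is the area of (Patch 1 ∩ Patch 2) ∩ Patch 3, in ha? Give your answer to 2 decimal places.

|Patch 1 ∩ Patch 2| = 25.
|(Patch 1 ∩ Patch 2) ∩ Patch 3| = 14.00.

14.00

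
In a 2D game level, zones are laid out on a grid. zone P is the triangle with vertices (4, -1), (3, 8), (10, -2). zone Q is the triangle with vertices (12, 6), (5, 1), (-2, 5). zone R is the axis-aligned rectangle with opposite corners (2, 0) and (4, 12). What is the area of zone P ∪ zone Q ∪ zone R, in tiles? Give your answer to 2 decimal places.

63.70

By inclusion–exclusion:
Individual areas: |zone P| = 26.5, |zone Q| = 31.5, |zone R| = 24.
|zone P∩zone Q| = 10.0264.
|zone P∩zone R| = 3.7302.
|zone Q∩zone R| = 6.4286.
|zone P∩zone Q∩zone R| = 1.8856.
|zone P ∪ zone Q ∪ zone R| = 82 − 20.1851 + 1.8856 = 63.70.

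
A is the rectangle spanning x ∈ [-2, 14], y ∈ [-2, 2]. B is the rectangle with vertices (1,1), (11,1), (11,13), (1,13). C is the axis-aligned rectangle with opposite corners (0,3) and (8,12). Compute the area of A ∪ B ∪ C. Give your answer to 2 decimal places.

By inclusion–exclusion:
Individual areas: |A| = 64, |B| = 120, |C| = 72.
|A∩B|: x∈[1,11], y∈[1,2] → 10·1 = 10.
|A∩C| = 0 (no overlap).
|B∩C|: x∈[1,8], y∈[3,12] → 7·9 = 63.
|A∩B∩C| = 0.
|A ∪ B ∪ C| = 256 − 73 + 0 = 183.00.

183.00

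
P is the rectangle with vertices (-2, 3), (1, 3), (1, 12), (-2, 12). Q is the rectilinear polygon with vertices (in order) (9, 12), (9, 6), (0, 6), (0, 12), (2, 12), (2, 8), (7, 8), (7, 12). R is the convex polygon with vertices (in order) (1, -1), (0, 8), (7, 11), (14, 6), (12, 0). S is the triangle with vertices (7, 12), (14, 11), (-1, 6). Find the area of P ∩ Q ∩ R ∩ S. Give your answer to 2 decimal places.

The intersection is the polygon with vertices (0.128,6.846), (1,7.5), (1,6.667), (0.179,6.393).
By the shoelace formula its area is 0.56.

0.56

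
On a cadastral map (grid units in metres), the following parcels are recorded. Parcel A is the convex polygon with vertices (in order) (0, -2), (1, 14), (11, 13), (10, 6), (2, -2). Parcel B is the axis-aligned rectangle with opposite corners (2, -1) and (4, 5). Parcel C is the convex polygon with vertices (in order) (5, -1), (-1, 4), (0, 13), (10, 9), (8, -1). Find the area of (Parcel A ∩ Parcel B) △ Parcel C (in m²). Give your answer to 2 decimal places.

|Parcel A ∩ Parcel B| = 11.5.
|(Parcel A ∩ Parcel B) ∩ Parcel C| = 8.6591.
|(Parcel A ∩ Parcel B) △ Parcel C| = 11.5 + 104.5 − 17.3182 = 98.68.

98.68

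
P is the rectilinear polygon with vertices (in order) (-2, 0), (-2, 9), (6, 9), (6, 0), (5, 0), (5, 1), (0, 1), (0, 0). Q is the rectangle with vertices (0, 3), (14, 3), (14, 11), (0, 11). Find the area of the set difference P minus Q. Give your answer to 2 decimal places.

31.00

|P| = 67, |P∩Q| = 36.
|P ∖ Q| = |P| − |P∩Q| = 67 − 36 = 31.00.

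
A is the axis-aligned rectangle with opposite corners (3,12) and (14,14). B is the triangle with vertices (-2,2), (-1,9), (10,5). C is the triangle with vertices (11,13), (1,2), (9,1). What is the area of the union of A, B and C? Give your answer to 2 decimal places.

99.42

By inclusion–exclusion:
Individual areas: |A| = 22, |B| = 40.5, |C| = 49.
|A∩B| = 0.
|A∩C| = 0.3712.
|B∩C| = 11.7081.
|A∩B∩C| = 0.
|A ∪ B ∪ C| = 111.5 − 12.0793 + 0 = 99.42.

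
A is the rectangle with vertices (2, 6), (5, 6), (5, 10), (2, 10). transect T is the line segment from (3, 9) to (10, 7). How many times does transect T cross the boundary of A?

1

The segment meets the boundary at (5,8.429).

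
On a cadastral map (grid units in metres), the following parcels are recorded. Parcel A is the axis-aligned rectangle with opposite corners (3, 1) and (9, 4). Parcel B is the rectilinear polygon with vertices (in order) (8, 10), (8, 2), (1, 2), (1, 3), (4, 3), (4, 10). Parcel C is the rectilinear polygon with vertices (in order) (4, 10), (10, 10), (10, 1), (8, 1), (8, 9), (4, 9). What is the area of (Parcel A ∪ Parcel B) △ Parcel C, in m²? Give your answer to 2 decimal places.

52.00

|Parcel A ∪ Parcel B| = 44.
|(Parcel A ∪ Parcel B) ∩ Parcel C| = 7.
|(Parcel A ∪ Parcel B) △ Parcel C| = 44 + 22 − 14 = 52.00.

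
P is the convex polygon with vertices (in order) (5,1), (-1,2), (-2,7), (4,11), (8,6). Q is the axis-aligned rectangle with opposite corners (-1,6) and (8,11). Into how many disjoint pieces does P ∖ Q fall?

1

P ∖ Q is a single connected region.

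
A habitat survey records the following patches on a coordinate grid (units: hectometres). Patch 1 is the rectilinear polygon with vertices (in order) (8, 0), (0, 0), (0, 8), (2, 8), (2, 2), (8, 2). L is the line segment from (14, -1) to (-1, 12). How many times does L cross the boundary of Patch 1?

The segment lies entirely outside Patch 1 and never meets its boundary.

0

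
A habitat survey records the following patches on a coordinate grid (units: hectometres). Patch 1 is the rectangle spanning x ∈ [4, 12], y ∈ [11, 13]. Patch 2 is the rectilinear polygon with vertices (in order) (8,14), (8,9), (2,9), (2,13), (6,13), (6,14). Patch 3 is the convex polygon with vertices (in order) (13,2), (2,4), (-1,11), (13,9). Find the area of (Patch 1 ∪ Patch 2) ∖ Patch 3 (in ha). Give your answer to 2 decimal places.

27.14

|Patch 1 ∪ Patch 2| = 34.
|(Patch 1 ∪ Patch 2) ∩ Patch 3| = 6.8571.
|(Patch 1 ∪ Patch 2) ∖ Patch 3| = 34 − 6.8571 = 27.14.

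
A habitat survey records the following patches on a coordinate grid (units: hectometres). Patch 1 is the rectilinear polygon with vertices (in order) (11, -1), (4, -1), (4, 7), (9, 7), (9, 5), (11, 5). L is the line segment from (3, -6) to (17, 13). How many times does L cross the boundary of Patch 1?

The segment meets the boundary at (11,4.857), (6.684,-1).

2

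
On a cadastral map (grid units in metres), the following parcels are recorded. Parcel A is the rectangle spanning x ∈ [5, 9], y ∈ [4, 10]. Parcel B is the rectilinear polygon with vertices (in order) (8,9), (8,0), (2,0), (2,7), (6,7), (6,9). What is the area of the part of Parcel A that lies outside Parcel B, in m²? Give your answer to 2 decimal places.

|Parcel A| = 24, |Parcel A∩Parcel B| = 13.
|Parcel A ∖ Parcel B| = |Parcel A| − |Parcel A∩Parcel B| = 24 − 13 = 11.00.

11.00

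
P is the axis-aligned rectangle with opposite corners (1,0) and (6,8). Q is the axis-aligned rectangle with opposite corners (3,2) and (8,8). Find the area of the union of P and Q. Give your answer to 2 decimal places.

By inclusion–exclusion:
Individual areas: |P| = 40, |Q| = 30.
|P∩Q|: x∈[3,6], y∈[2,8] → 3·6 = 18.
|P ∪ Q| = 70 − 18 = 52.00.

52.00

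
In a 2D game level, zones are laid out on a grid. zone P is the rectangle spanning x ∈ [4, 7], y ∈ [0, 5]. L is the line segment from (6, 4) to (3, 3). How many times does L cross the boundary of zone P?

1

The segment meets the boundary at (4,3.333).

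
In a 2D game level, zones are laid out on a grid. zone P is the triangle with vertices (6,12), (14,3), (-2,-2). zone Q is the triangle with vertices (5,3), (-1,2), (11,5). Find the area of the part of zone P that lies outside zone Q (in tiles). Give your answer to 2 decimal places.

89.09

|zone P| = 92, |zone P∩zone Q| = 2.9112.
|zone P ∖ zone Q| = |zone P| − |zone P∩zone Q| = 92 − 2.9112 = 89.09.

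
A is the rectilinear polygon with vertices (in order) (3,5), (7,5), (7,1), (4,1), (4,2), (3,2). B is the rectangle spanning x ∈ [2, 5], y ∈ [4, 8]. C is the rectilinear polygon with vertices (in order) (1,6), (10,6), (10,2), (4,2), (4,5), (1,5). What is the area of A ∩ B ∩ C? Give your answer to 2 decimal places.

1.00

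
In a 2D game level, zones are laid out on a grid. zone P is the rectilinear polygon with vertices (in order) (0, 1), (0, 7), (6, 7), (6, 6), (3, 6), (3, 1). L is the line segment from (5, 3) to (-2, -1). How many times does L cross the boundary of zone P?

2

The segment meets the boundary at (1.5,1), (3,1.857).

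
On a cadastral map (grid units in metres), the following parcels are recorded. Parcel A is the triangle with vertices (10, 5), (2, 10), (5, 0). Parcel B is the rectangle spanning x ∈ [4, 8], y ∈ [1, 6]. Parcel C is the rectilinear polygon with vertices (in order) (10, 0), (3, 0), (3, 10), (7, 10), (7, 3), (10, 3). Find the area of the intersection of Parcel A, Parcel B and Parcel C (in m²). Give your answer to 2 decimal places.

14.18

The intersection is the polygon with vertices (4,6), (7,6), (7,3), (8,3), (6,1), (4.7,1), (4,3.333).
By the shoelace formula its area is 14.18.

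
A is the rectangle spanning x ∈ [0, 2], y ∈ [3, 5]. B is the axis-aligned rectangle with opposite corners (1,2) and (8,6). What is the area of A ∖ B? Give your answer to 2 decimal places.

|A∩B|: x∈[1,2], y∈[3,5] → 1·2 = 2.
|A| = 4.
|A ∖ B| = |A| − |A∩B| = 4 − 2 = 2.00.

2.00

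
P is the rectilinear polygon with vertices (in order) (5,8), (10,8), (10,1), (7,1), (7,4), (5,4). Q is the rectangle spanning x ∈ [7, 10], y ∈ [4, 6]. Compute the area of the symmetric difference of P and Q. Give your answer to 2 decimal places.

|P| = 29, |Q| = 6, |P∩Q| = 6.
|P △ Q| = |P| + |Q| − 2·|P∩Q| = 29 + 6 − 12 = 23.00.

23.00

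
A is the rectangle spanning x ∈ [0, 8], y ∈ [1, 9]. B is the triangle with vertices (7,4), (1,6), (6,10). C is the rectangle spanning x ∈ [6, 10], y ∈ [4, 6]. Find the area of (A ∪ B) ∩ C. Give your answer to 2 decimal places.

4.00

The region (A ∪ B) ∩ C is the polygon with vertices (8,4), (6,4), (6,6), (8,6).
By the shoelace formula its area is 4.00.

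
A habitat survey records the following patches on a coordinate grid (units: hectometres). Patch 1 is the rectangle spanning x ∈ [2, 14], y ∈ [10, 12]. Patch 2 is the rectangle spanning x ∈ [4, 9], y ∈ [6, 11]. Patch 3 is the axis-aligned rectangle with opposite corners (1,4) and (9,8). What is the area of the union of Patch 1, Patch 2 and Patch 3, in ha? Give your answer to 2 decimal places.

66.00

By inclusion–exclusion:
Individual areas: |Patch 1| = 24, |Patch 2| = 25, |Patch 3| = 32.
|Patch 1∩Patch 2|: x∈[4,9], y∈[10,11] → 5·1 = 5.
|Patch 1∩Patch 3| = 0 (no overlap).
|Patch 2∩Patch 3|: x∈[4,9], y∈[6,8] → 5·2 = 10.
|Patch 1∩Patch 2∩Patch 3| = 0.
|Patch 1 ∪ Patch 2 ∪ Patch 3| = 81 − 15 + 0 = 66.00.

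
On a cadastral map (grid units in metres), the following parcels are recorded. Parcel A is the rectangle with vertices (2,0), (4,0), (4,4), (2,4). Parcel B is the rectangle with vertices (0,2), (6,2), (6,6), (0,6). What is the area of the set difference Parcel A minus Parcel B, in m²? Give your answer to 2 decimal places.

4.00

|Parcel A∩Parcel B|: x∈[2,4], y∈[2,4] → 2·2 = 4.
|Parcel A| = 8.
|Parcel A ∖ Parcel B| = |Parcel A| − |Parcel A∩Parcel B| = 8 − 4 = 4.00.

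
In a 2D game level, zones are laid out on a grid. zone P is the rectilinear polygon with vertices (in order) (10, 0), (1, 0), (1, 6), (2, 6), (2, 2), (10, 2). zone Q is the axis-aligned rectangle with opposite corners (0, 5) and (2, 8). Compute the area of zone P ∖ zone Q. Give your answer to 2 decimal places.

21.00

|zone P| = 22, |zone P∩zone Q| = 1.
|zone P ∖ zone Q| = |zone P| − |zone P∩zone Q| = 22 − 1 = 21.00.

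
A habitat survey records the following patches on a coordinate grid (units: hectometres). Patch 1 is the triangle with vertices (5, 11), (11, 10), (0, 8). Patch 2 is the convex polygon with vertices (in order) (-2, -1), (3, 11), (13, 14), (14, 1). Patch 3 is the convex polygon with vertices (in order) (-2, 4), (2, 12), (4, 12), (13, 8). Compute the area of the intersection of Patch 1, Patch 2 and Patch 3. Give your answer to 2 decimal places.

9.34

The intersection is the polygon with vertices (1.893,8.344), (2.333,9.4), (5,11), (7,10.667), (9.226,9.677).
By the shoelace formula its area is 9.34.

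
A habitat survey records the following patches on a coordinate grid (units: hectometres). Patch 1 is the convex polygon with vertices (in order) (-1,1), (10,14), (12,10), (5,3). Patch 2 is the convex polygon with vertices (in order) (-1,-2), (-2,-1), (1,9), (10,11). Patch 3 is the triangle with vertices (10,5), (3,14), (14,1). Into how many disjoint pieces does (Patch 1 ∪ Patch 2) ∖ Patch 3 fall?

2

(Patch 1 ∪ Patch 2) ∖ Patch 3 splits into 2 disjoint pieces (area 19.4064, area 59.3355).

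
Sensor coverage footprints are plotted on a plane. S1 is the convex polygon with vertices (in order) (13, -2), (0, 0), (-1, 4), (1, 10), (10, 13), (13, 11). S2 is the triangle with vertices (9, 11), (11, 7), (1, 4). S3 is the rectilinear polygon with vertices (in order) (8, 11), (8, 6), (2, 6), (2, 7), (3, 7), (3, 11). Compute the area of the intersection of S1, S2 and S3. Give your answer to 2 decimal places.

9.71

The intersection is the polygon with vertices (7.667,6), (3.286,6), (8,10.125), (8,6.1).
By the shoelace formula its area is 9.71.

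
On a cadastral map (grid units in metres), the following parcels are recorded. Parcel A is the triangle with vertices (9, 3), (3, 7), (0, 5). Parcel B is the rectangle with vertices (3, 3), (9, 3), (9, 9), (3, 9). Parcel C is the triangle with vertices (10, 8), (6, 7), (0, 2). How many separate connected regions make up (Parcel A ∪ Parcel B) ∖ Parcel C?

2

(Parcel A ∪ Parcel B) ∖ Parcel C splits into 2 disjoint pieces (area 18.6118, area 15.6).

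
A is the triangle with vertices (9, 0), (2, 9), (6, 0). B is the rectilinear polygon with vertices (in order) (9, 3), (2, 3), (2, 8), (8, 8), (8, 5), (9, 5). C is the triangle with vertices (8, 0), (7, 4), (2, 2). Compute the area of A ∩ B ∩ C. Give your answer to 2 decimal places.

The intersection is the polygon with vertices (4.667,3), (4.641,3.057), (6.152,3.661), (6.667,3).
By the shoelace formula its area is 0.71.

0.71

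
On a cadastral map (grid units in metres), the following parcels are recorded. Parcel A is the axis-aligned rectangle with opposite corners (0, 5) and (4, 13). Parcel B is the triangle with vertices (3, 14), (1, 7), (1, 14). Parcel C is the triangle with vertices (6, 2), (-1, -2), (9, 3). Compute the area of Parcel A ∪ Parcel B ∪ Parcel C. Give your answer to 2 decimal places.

By inclusion–exclusion:
Individual areas: |Parcel A| = 32, |Parcel B| = 7, |Parcel C| = 2.5.
|Parcel A∩Parcel B| = 5.1429.
|Parcel A∩Parcel C| = 0.
|Parcel B∩Parcel C| = 0.
|Parcel A∩Parcel B∩Parcel C| = 0.
|Parcel A ∪ Parcel B ∪ Parcel C| = 41.5 − 5.1429 + 0 = 36.36.

36.36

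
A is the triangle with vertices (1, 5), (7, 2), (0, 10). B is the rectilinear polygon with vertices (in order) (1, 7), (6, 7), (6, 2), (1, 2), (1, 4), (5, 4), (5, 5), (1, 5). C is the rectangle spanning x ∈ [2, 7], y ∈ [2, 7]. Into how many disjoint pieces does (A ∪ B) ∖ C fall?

2

(A ∪ B) ∖ C splits into 2 disjoint pieces (area 5.6875, area 2).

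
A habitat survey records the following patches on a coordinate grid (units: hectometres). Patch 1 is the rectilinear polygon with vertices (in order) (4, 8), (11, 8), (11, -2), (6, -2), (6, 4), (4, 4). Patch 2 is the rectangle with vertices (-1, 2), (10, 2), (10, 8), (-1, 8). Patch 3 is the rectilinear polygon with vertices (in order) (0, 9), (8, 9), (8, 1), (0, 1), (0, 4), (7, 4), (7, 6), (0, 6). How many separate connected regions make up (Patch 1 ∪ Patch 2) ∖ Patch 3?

(Patch 1 ∪ Patch 2) ∖ Patch 3 splits into 2 disjoint pieces (area 36, area 20).

2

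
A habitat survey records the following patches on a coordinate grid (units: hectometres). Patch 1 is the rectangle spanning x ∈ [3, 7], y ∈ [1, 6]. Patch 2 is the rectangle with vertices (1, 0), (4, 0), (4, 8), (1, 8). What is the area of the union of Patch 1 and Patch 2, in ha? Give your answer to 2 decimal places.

39.00

By inclusion–exclusion:
Individual areas: |Patch 1| = 20, |Patch 2| = 24.
|Patch 1∩Patch 2|: x∈[3,4], y∈[1,6] → 1·5 = 5.
|Patch 1 ∪ Patch 2| = 44 − 5 = 39.00.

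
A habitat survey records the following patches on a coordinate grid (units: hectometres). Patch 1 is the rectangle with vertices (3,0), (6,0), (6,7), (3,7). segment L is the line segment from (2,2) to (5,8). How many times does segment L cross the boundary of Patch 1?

2

The segment meets the boundary at (4.5,7), (3,4).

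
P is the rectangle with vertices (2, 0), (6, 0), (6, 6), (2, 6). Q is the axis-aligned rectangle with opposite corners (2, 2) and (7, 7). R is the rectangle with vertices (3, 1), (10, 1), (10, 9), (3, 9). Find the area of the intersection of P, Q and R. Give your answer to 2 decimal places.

The intersection is the polygon with vertices (6,2), (3,2), (3,6), (6,6).
By the shoelace formula its area is 12.00.

12.00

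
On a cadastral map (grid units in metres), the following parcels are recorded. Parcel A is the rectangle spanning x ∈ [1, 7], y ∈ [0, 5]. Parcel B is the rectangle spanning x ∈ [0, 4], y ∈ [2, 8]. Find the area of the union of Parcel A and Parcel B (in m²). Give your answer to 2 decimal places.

By inclusion–exclusion:
Individual areas: |Parcel A| = 30, |Parcel B| = 24.
|Parcel A∩Parcel B|: x∈[1,4], y∈[2,5] → 3·3 = 9.
|Parcel A ∪ Parcel B| = 54 − 9 = 45.00.

45.00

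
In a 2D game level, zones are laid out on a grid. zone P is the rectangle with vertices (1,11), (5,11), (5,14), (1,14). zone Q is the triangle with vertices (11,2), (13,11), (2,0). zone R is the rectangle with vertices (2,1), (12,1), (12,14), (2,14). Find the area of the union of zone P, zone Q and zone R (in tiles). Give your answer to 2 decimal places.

By inclusion–exclusion:
Individual areas: |zone P| = 12, |zone Q| = 38.5, |zone R| = 130.
|zone P∩zone Q| = 0.
|zone P∩zone R|: x∈[2,5], y∈[11,14] → 3·3 = 9.
|zone Q∩zone R| = 35.
|zone P∩zone Q∩zone R| = 0.
|zone P ∪ zone Q ∪ zone R| = 180.5 − 44 + 0 = 136.50.

136.50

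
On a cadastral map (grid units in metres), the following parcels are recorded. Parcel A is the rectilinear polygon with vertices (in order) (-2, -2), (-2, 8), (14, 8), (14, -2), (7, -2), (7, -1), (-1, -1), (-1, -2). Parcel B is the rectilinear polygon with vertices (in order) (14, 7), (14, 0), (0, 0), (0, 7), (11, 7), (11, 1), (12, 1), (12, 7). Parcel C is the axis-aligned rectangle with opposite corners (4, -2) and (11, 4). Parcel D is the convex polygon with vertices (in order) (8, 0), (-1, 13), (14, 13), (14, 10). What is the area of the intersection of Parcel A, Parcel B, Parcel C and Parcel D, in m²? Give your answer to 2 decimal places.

The intersection is the polygon with vertices (10.4,4), (8,0), (5.231,4).
By the shoelace formula its area is 10.34.

10.34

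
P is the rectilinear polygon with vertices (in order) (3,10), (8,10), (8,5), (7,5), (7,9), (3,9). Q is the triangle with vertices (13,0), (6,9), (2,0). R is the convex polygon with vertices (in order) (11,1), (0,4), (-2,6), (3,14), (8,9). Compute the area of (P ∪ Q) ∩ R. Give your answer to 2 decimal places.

|P ∪ Q| = 56.4286.
|(P ∪ Q) ∩ R| = 34.78.

34.78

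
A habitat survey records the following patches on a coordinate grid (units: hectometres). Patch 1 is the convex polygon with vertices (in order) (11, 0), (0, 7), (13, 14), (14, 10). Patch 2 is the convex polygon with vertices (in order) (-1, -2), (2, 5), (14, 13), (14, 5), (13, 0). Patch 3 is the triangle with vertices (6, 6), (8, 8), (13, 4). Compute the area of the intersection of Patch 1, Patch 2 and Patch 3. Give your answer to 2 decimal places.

The intersection is the polygon with vertices (12.263,4.21), (6,6), (8,8), (12.355,4.516).
By the shoelace formula its area is 8.88.

8.88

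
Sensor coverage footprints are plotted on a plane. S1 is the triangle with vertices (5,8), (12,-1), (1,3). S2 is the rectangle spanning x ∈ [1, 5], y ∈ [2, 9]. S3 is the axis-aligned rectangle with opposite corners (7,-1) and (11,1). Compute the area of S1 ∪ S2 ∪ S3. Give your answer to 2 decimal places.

By inclusion–exclusion:
Individual areas: |S1| = 35.5, |S2| = 28, |S3| = 8.
|S1∩S2| = 12.625.
|S1∩S3| = 3.438.
|S2∩S3| = 0 (no overlap).
|S1∩S2∩S3| = 0.
|S1 ∪ S2 ∪ S3| = 71.5 − 16.063 + 0 = 55.44.

55.44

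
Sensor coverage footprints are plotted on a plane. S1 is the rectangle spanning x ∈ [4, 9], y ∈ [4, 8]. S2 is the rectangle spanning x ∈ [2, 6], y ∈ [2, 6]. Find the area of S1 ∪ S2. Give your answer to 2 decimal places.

By inclusion–exclusion:
Individual areas: |S1| = 20, |S2| = 16.
|S1∩S2|: x∈[4,6], y∈[4,6] → 2·2 = 4.
|S1 ∪ S2| = 36 − 4 = 32.00.

32.00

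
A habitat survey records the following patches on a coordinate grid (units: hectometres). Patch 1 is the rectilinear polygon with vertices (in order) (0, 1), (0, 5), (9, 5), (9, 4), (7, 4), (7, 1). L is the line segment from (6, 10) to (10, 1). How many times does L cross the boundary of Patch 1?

2

The segment meets the boundary at (8.667,4), (8.222,5).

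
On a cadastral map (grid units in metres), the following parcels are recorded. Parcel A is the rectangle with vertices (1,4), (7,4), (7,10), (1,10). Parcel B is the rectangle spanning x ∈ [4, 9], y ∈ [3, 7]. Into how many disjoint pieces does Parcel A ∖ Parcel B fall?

1

Parcel A ∖ Parcel B is a single connected region.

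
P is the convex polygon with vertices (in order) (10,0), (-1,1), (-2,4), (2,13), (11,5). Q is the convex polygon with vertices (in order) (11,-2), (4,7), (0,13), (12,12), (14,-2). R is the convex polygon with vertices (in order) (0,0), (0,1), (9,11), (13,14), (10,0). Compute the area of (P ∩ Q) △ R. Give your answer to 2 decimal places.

|P ∩ Q| = 43.6062.
|(P ∩ Q) ∩ R| = 27.3662.
|(P ∩ Q) △ R| = 43.6062 + 83 − 54.7325 = 71.87.

71.87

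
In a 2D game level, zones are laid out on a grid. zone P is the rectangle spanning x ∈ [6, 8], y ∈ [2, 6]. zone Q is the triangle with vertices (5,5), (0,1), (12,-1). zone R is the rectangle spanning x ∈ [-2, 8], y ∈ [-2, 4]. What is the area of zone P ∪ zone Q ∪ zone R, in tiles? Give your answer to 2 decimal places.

By inclusion–exclusion:
Individual areas: |zone P| = 8, |zone Q| = 29, |zone R| = 60.
|zone P∩zone Q| = 2.5714.
|zone P∩zone R|: x∈[6,8], y∈[2,4] → 2·2 = 4.
|zone Q∩zone R| = 22.2679.
|zone P∩zone Q∩zone R| = 2.5595.
|zone P ∪ zone Q ∪ zone R| = 97 − 28.8393 + 2.5595 = 70.72.

70.72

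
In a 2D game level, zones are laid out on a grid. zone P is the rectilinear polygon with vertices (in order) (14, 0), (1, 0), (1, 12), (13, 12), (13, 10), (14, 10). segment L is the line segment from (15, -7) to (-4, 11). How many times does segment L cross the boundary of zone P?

2

The segment meets the boundary at (1,6.263), (7.611,0).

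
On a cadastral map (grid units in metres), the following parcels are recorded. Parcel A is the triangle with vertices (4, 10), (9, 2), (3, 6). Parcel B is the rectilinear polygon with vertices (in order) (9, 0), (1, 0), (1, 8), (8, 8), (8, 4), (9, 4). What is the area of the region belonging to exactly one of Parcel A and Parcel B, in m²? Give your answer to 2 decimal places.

49.50

|Parcel A| = 14, |Parcel B| = 60, |Parcel A∩Parcel B| = 12.25.
|Parcel A △ Parcel B| = |Parcel A| + |Parcel B| − 2·|Parcel A∩Parcel B| = 14 + 60 − 24.5 = 49.50.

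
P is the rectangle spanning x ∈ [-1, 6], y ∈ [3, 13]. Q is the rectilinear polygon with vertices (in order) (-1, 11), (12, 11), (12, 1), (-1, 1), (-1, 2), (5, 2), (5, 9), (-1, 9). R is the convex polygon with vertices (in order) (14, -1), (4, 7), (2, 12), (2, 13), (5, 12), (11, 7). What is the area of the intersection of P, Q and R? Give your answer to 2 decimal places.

The intersection is the polygon with vertices (5,9), (3.2,9), (2.4,11), (6,11), (6,5.4), (5,6.2).
By the shoelace formula its area is 9.60.

9.60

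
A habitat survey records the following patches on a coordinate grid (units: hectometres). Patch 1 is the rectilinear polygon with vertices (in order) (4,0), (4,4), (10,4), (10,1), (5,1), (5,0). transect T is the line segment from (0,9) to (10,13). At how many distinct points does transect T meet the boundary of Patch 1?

The segment lies entirely outside Patch 1 and never meets its boundary.

0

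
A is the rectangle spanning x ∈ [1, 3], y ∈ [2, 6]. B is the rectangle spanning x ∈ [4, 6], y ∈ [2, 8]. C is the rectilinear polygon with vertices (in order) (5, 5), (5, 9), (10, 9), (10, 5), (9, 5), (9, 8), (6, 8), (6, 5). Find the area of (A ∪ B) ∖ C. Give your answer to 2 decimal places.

17.00

|A ∪ B| = 20.
|(A ∪ B) ∩ C| = 3.
|(A ∪ B) ∖ C| = 20 − 3 = 17.00.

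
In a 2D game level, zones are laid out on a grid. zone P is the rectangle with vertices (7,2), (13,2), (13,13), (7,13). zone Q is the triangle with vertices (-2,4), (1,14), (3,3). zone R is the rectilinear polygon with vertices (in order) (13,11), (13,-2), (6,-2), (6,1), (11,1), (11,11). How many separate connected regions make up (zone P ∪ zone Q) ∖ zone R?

2

(zone P ∪ zone Q) ∖ zone R splits into 2 disjoint pieces (area 48, area 26.5).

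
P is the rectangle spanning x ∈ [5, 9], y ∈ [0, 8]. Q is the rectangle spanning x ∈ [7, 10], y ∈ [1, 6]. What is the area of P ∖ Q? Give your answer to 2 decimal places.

22.00

|P∩Q|: x∈[7,9], y∈[1,6] → 2·5 = 10.
|P| = 32.
|P ∖ Q| = |P| − |P∩Q| = 32 − 10 = 22.00.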